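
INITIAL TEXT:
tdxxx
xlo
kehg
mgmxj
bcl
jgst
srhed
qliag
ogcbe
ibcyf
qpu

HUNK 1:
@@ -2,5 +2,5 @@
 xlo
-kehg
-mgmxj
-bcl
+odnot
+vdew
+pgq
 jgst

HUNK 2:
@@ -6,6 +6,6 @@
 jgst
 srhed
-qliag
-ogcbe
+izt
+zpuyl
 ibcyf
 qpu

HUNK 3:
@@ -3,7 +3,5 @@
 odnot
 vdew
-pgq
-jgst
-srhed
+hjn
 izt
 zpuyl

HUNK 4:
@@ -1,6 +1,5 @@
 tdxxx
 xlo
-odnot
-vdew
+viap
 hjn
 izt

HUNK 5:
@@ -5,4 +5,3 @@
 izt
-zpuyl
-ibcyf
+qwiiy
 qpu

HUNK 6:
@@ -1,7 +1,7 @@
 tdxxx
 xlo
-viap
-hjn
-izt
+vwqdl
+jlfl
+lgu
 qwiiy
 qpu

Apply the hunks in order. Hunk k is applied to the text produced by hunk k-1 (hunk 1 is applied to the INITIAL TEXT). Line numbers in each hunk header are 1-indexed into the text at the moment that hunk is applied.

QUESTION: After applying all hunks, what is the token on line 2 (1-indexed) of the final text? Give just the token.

Hunk 1: at line 2 remove [kehg,mgmxj,bcl] add [odnot,vdew,pgq] -> 11 lines: tdxxx xlo odnot vdew pgq jgst srhed qliag ogcbe ibcyf qpu
Hunk 2: at line 6 remove [qliag,ogcbe] add [izt,zpuyl] -> 11 lines: tdxxx xlo odnot vdew pgq jgst srhed izt zpuyl ibcyf qpu
Hunk 3: at line 3 remove [pgq,jgst,srhed] add [hjn] -> 9 lines: tdxxx xlo odnot vdew hjn izt zpuyl ibcyf qpu
Hunk 4: at line 1 remove [odnot,vdew] add [viap] -> 8 lines: tdxxx xlo viap hjn izt zpuyl ibcyf qpu
Hunk 5: at line 5 remove [zpuyl,ibcyf] add [qwiiy] -> 7 lines: tdxxx xlo viap hjn izt qwiiy qpu
Hunk 6: at line 1 remove [viap,hjn,izt] add [vwqdl,jlfl,lgu] -> 7 lines: tdxxx xlo vwqdl jlfl lgu qwiiy qpu
Final line 2: xlo

Answer: xlo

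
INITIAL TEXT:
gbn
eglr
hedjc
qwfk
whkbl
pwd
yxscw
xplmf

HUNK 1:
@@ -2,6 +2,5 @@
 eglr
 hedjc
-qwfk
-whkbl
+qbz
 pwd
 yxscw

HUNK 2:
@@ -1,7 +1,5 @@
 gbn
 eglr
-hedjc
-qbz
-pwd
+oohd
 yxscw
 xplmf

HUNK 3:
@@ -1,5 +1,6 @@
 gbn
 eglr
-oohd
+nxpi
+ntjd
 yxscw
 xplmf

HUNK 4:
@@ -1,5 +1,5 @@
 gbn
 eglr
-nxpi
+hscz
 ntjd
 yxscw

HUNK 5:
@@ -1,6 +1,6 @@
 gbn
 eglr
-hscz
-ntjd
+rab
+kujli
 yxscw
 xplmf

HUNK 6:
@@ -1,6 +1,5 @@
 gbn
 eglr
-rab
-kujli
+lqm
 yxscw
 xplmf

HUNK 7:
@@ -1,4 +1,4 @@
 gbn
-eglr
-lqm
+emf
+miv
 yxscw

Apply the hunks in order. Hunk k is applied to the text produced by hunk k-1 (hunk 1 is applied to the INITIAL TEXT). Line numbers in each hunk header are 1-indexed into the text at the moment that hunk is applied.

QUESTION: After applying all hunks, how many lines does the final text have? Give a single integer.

Hunk 1: at line 2 remove [qwfk,whkbl] add [qbz] -> 7 lines: gbn eglr hedjc qbz pwd yxscw xplmf
Hunk 2: at line 1 remove [hedjc,qbz,pwd] add [oohd] -> 5 lines: gbn eglr oohd yxscw xplmf
Hunk 3: at line 1 remove [oohd] add [nxpi,ntjd] -> 6 lines: gbn eglr nxpi ntjd yxscw xplmf
Hunk 4: at line 1 remove [nxpi] add [hscz] -> 6 lines: gbn eglr hscz ntjd yxscw xplmf
Hunk 5: at line 1 remove [hscz,ntjd] add [rab,kujli] -> 6 lines: gbn eglr rab kujli yxscw xplmf
Hunk 6: at line 1 remove [rab,kujli] add [lqm] -> 5 lines: gbn eglr lqm yxscw xplmf
Hunk 7: at line 1 remove [eglr,lqm] add [emf,miv] -> 5 lines: gbn emf miv yxscw xplmf
Final line count: 5

Answer: 5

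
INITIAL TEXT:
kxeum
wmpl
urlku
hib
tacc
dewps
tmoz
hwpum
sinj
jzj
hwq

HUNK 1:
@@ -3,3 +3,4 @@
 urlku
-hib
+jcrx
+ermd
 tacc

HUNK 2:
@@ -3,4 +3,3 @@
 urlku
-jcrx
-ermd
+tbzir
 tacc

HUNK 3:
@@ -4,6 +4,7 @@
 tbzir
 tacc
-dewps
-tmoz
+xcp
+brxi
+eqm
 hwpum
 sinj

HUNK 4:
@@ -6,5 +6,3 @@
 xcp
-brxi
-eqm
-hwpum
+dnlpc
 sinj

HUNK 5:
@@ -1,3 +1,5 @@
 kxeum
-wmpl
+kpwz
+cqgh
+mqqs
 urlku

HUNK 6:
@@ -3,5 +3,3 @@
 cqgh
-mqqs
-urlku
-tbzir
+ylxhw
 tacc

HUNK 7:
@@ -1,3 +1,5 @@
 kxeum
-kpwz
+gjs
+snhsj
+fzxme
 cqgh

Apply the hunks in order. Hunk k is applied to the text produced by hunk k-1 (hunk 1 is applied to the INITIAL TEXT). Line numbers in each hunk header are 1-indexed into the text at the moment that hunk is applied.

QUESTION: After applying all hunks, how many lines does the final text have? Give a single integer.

Answer: 12

Derivation:
Hunk 1: at line 3 remove [hib] add [jcrx,ermd] -> 12 lines: kxeum wmpl urlku jcrx ermd tacc dewps tmoz hwpum sinj jzj hwq
Hunk 2: at line 3 remove [jcrx,ermd] add [tbzir] -> 11 lines: kxeum wmpl urlku tbzir tacc dewps tmoz hwpum sinj jzj hwq
Hunk 3: at line 4 remove [dewps,tmoz] add [xcp,brxi,eqm] -> 12 lines: kxeum wmpl urlku tbzir tacc xcp brxi eqm hwpum sinj jzj hwq
Hunk 4: at line 6 remove [brxi,eqm,hwpum] add [dnlpc] -> 10 lines: kxeum wmpl urlku tbzir tacc xcp dnlpc sinj jzj hwq
Hunk 5: at line 1 remove [wmpl] add [kpwz,cqgh,mqqs] -> 12 lines: kxeum kpwz cqgh mqqs urlku tbzir tacc xcp dnlpc sinj jzj hwq
Hunk 6: at line 3 remove [mqqs,urlku,tbzir] add [ylxhw] -> 10 lines: kxeum kpwz cqgh ylxhw tacc xcp dnlpc sinj jzj hwq
Hunk 7: at line 1 remove [kpwz] add [gjs,snhsj,fzxme] -> 12 lines: kxeum gjs snhsj fzxme cqgh ylxhw tacc xcp dnlpc sinj jzj hwq
Final line count: 12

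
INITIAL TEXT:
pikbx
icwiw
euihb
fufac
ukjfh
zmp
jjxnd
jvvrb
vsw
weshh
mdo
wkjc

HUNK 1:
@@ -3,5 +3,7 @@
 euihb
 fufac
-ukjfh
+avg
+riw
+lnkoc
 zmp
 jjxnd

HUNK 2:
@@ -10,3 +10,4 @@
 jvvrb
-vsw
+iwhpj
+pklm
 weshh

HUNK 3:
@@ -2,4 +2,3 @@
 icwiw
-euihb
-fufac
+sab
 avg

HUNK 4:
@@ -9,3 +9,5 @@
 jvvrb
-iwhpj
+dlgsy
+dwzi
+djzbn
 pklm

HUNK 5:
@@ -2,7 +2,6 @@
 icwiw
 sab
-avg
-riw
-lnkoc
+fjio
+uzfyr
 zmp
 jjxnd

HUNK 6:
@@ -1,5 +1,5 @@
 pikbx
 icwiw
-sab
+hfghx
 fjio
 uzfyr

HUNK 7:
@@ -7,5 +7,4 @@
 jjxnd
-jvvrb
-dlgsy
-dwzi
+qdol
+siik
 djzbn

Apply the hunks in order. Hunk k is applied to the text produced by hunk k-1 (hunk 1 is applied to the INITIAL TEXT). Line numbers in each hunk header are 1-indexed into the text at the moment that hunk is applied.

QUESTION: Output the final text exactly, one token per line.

Answer: pikbx
icwiw
hfghx
fjio
uzfyr
zmp
jjxnd
qdol
siik
djzbn
pklm
weshh
mdo
wkjc

Derivation:
Hunk 1: at line 3 remove [ukjfh] add [avg,riw,lnkoc] -> 14 lines: pikbx icwiw euihb fufac avg riw lnkoc zmp jjxnd jvvrb vsw weshh mdo wkjc
Hunk 2: at line 10 remove [vsw] add [iwhpj,pklm] -> 15 lines: pikbx icwiw euihb fufac avg riw lnkoc zmp jjxnd jvvrb iwhpj pklm weshh mdo wkjc
Hunk 3: at line 2 remove [euihb,fufac] add [sab] -> 14 lines: pikbx icwiw sab avg riw lnkoc zmp jjxnd jvvrb iwhpj pklm weshh mdo wkjc
Hunk 4: at line 9 remove [iwhpj] add [dlgsy,dwzi,djzbn] -> 16 lines: pikbx icwiw sab avg riw lnkoc zmp jjxnd jvvrb dlgsy dwzi djzbn pklm weshh mdo wkjc
Hunk 5: at line 2 remove [avg,riw,lnkoc] add [fjio,uzfyr] -> 15 lines: pikbx icwiw sab fjio uzfyr zmp jjxnd jvvrb dlgsy dwzi djzbn pklm weshh mdo wkjc
Hunk 6: at line 1 remove [sab] add [hfghx] -> 15 lines: pikbx icwiw hfghx fjio uzfyr zmp jjxnd jvvrb dlgsy dwzi djzbn pklm weshh mdo wkjc
Hunk 7: at line 7 remove [jvvrb,dlgsy,dwzi] add [qdol,siik] -> 14 lines: pikbx icwiw hfghx fjio uzfyr zmp jjxnd qdol siik djzbn pklm weshh mdo wkjc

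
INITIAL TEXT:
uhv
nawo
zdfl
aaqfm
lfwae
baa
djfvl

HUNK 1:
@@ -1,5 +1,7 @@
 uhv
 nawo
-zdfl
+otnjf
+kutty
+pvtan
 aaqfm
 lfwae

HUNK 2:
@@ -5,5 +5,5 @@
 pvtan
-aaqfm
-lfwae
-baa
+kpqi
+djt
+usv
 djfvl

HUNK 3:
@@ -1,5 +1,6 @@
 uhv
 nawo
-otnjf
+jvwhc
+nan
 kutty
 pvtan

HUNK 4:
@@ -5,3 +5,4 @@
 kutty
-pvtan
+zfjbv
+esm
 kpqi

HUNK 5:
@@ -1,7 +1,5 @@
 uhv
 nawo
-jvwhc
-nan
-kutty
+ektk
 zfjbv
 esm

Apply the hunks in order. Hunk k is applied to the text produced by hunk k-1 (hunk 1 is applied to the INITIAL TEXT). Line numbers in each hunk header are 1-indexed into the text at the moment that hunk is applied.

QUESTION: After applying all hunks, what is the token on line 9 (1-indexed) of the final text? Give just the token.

Answer: djfvl

Derivation:
Hunk 1: at line 1 remove [zdfl] add [otnjf,kutty,pvtan] -> 9 lines: uhv nawo otnjf kutty pvtan aaqfm lfwae baa djfvl
Hunk 2: at line 5 remove [aaqfm,lfwae,baa] add [kpqi,djt,usv] -> 9 lines: uhv nawo otnjf kutty pvtan kpqi djt usv djfvl
Hunk 3: at line 1 remove [otnjf] add [jvwhc,nan] -> 10 lines: uhv nawo jvwhc nan kutty pvtan kpqi djt usv djfvl
Hunk 4: at line 5 remove [pvtan] add [zfjbv,esm] -> 11 lines: uhv nawo jvwhc nan kutty zfjbv esm kpqi djt usv djfvl
Hunk 5: at line 1 remove [jvwhc,nan,kutty] add [ektk] -> 9 lines: uhv nawo ektk zfjbv esm kpqi djt usv djfvl
Final line 9: djfvl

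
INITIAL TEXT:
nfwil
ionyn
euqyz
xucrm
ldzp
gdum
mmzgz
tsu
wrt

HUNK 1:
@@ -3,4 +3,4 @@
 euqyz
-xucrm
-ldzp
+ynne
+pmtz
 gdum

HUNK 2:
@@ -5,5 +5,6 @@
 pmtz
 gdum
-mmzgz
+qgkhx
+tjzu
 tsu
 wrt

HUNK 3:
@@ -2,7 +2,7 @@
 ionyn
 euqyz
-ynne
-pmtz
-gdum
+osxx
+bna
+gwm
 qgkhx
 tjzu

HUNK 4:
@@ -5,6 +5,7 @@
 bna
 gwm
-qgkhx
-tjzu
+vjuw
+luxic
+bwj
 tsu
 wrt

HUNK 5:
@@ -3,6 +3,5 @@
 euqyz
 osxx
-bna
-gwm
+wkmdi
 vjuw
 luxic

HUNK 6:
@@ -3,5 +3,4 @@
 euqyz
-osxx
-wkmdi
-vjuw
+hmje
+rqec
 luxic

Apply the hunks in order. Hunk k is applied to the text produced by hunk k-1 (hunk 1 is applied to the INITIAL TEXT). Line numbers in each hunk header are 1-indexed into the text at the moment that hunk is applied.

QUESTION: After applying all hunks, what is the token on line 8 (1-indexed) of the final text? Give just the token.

Answer: tsu

Derivation:
Hunk 1: at line 3 remove [xucrm,ldzp] add [ynne,pmtz] -> 9 lines: nfwil ionyn euqyz ynne pmtz gdum mmzgz tsu wrt
Hunk 2: at line 5 remove [mmzgz] add [qgkhx,tjzu] -> 10 lines: nfwil ionyn euqyz ynne pmtz gdum qgkhx tjzu tsu wrt
Hunk 3: at line 2 remove [ynne,pmtz,gdum] add [osxx,bna,gwm] -> 10 lines: nfwil ionyn euqyz osxx bna gwm qgkhx tjzu tsu wrt
Hunk 4: at line 5 remove [qgkhx,tjzu] add [vjuw,luxic,bwj] -> 11 lines: nfwil ionyn euqyz osxx bna gwm vjuw luxic bwj tsu wrt
Hunk 5: at line 3 remove [bna,gwm] add [wkmdi] -> 10 lines: nfwil ionyn euqyz osxx wkmdi vjuw luxic bwj tsu wrt
Hunk 6: at line 3 remove [osxx,wkmdi,vjuw] add [hmje,rqec] -> 9 lines: nfwil ionyn euqyz hmje rqec luxic bwj tsu wrt
Final line 8: tsu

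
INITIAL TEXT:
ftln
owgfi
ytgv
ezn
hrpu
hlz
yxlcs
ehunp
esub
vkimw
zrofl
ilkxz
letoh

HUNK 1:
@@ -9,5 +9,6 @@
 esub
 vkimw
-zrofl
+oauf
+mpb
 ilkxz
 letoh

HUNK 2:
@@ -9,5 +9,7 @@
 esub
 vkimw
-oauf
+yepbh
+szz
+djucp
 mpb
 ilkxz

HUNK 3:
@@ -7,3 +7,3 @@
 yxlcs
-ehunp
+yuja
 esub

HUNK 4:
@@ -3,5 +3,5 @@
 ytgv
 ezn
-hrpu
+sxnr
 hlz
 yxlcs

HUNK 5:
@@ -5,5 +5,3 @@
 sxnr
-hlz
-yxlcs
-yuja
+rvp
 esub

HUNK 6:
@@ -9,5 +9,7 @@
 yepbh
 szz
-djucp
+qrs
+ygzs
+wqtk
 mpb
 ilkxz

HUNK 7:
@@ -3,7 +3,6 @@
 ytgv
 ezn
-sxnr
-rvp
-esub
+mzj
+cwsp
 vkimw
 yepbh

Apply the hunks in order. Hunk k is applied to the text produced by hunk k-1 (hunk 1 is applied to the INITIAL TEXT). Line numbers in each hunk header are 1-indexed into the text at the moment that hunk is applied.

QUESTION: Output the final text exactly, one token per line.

Hunk 1: at line 9 remove [zrofl] add [oauf,mpb] -> 14 lines: ftln owgfi ytgv ezn hrpu hlz yxlcs ehunp esub vkimw oauf mpb ilkxz letoh
Hunk 2: at line 9 remove [oauf] add [yepbh,szz,djucp] -> 16 lines: ftln owgfi ytgv ezn hrpu hlz yxlcs ehunp esub vkimw yepbh szz djucp mpb ilkxz letoh
Hunk 3: at line 7 remove [ehunp] add [yuja] -> 16 lines: ftln owgfi ytgv ezn hrpu hlz yxlcs yuja esub vkimw yepbh szz djucp mpb ilkxz letoh
Hunk 4: at line 3 remove [hrpu] add [sxnr] -> 16 lines: ftln owgfi ytgv ezn sxnr hlz yxlcs yuja esub vkimw yepbh szz djucp mpb ilkxz letoh
Hunk 5: at line 5 remove [hlz,yxlcs,yuja] add [rvp] -> 14 lines: ftln owgfi ytgv ezn sxnr rvp esub vkimw yepbh szz djucp mpb ilkxz letoh
Hunk 6: at line 9 remove [djucp] add [qrs,ygzs,wqtk] -> 16 lines: ftln owgfi ytgv ezn sxnr rvp esub vkimw yepbh szz qrs ygzs wqtk mpb ilkxz letoh
Hunk 7: at line 3 remove [sxnr,rvp,esub] add [mzj,cwsp] -> 15 lines: ftln owgfi ytgv ezn mzj cwsp vkimw yepbh szz qrs ygzs wqtk mpb ilkxz letoh

Answer: ftln
owgfi
ytgv
ezn
mzj
cwsp
vkimw
yepbh
szz
qrs
ygzs
wqtk
mpb
ilkxz
letoh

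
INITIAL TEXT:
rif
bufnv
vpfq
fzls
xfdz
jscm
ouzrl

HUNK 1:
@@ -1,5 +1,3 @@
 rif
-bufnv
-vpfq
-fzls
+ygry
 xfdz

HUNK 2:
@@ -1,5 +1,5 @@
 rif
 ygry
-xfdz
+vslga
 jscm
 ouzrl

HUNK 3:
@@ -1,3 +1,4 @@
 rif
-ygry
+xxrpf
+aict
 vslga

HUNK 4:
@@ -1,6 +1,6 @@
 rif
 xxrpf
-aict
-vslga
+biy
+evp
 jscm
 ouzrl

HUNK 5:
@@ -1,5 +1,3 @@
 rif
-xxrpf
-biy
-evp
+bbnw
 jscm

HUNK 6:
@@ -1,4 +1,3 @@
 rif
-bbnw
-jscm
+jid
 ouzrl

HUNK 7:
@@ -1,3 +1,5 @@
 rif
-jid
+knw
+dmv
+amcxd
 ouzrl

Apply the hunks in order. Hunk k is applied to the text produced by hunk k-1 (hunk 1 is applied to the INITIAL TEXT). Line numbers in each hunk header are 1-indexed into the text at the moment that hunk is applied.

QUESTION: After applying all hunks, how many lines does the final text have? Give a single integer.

Answer: 5

Derivation:
Hunk 1: at line 1 remove [bufnv,vpfq,fzls] add [ygry] -> 5 lines: rif ygry xfdz jscm ouzrl
Hunk 2: at line 1 remove [xfdz] add [vslga] -> 5 lines: rif ygry vslga jscm ouzrl
Hunk 3: at line 1 remove [ygry] add [xxrpf,aict] -> 6 lines: rif xxrpf aict vslga jscm ouzrl
Hunk 4: at line 1 remove [aict,vslga] add [biy,evp] -> 6 lines: rif xxrpf biy evp jscm ouzrl
Hunk 5: at line 1 remove [xxrpf,biy,evp] add [bbnw] -> 4 lines: rif bbnw jscm ouzrl
Hunk 6: at line 1 remove [bbnw,jscm] add [jid] -> 3 lines: rif jid ouzrl
Hunk 7: at line 1 remove [jid] add [knw,dmv,amcxd] -> 5 lines: rif knw dmv amcxd ouzrl
Final line count: 5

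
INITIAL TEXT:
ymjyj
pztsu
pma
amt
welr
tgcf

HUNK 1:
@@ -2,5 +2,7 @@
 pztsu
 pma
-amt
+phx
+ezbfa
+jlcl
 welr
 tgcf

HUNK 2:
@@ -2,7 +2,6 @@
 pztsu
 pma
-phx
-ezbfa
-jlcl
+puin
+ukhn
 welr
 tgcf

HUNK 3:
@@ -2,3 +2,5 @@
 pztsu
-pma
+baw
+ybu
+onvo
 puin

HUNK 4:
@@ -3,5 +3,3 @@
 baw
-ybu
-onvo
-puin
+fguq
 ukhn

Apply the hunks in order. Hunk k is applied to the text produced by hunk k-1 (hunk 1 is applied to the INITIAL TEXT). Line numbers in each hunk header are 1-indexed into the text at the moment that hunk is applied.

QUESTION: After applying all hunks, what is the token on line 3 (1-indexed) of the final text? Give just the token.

Hunk 1: at line 2 remove [amt] add [phx,ezbfa,jlcl] -> 8 lines: ymjyj pztsu pma phx ezbfa jlcl welr tgcf
Hunk 2: at line 2 remove [phx,ezbfa,jlcl] add [puin,ukhn] -> 7 lines: ymjyj pztsu pma puin ukhn welr tgcf
Hunk 3: at line 2 remove [pma] add [baw,ybu,onvo] -> 9 lines: ymjyj pztsu baw ybu onvo puin ukhn welr tgcf
Hunk 4: at line 3 remove [ybu,onvo,puin] add [fguq] -> 7 lines: ymjyj pztsu baw fguq ukhn welr tgcf
Final line 3: baw

Answer: baw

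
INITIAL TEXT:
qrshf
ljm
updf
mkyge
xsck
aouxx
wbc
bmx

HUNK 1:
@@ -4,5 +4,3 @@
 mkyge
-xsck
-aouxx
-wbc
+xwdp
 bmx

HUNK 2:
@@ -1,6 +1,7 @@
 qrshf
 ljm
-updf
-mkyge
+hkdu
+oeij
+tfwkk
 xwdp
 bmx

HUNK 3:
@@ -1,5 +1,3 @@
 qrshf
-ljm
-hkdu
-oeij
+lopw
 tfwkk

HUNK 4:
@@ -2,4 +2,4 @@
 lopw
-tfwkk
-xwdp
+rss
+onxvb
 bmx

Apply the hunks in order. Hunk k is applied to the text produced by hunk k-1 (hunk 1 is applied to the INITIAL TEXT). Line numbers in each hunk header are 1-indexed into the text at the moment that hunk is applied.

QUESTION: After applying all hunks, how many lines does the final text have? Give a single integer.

Answer: 5

Derivation:
Hunk 1: at line 4 remove [xsck,aouxx,wbc] add [xwdp] -> 6 lines: qrshf ljm updf mkyge xwdp bmx
Hunk 2: at line 1 remove [updf,mkyge] add [hkdu,oeij,tfwkk] -> 7 lines: qrshf ljm hkdu oeij tfwkk xwdp bmx
Hunk 3: at line 1 remove [ljm,hkdu,oeij] add [lopw] -> 5 lines: qrshf lopw tfwkk xwdp bmx
Hunk 4: at line 2 remove [tfwkk,xwdp] add [rss,onxvb] -> 5 lines: qrshf lopw rss onxvb bmx
Final line count: 5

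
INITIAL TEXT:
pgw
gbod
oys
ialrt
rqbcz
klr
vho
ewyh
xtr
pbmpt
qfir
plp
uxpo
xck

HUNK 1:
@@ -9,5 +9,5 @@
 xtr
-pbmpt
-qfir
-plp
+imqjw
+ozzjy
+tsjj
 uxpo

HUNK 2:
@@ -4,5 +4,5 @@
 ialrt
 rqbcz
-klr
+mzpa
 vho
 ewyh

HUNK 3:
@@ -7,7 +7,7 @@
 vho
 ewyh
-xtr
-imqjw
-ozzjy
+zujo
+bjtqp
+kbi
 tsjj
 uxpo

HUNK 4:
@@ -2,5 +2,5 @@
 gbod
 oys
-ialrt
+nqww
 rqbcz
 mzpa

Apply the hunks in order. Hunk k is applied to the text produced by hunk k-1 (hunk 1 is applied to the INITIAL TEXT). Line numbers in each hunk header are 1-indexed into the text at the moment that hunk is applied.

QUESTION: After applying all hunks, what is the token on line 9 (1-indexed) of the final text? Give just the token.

Hunk 1: at line 9 remove [pbmpt,qfir,plp] add [imqjw,ozzjy,tsjj] -> 14 lines: pgw gbod oys ialrt rqbcz klr vho ewyh xtr imqjw ozzjy tsjj uxpo xck
Hunk 2: at line 4 remove [klr] add [mzpa] -> 14 lines: pgw gbod oys ialrt rqbcz mzpa vho ewyh xtr imqjw ozzjy tsjj uxpo xck
Hunk 3: at line 7 remove [xtr,imqjw,ozzjy] add [zujo,bjtqp,kbi] -> 14 lines: pgw gbod oys ialrt rqbcz mzpa vho ewyh zujo bjtqp kbi tsjj uxpo xck
Hunk 4: at line 2 remove [ialrt] add [nqww] -> 14 lines: pgw gbod oys nqww rqbcz mzpa vho ewyh zujo bjtqp kbi tsjj uxpo xck
Final line 9: zujo

Answer: zujo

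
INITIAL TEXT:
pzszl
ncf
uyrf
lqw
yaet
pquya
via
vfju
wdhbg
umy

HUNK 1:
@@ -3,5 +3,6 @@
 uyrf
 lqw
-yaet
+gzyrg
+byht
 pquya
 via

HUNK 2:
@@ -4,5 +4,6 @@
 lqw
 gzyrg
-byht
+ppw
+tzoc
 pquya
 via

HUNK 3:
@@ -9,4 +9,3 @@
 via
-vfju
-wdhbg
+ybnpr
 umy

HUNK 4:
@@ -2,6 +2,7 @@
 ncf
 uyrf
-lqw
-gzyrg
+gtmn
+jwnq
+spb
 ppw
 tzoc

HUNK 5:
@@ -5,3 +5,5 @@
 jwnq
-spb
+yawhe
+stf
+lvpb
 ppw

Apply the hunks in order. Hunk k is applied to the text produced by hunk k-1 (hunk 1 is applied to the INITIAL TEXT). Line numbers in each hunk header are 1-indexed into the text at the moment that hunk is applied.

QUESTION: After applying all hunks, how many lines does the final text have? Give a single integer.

Answer: 14

Derivation:
Hunk 1: at line 3 remove [yaet] add [gzyrg,byht] -> 11 lines: pzszl ncf uyrf lqw gzyrg byht pquya via vfju wdhbg umy
Hunk 2: at line 4 remove [byht] add [ppw,tzoc] -> 12 lines: pzszl ncf uyrf lqw gzyrg ppw tzoc pquya via vfju wdhbg umy
Hunk 3: at line 9 remove [vfju,wdhbg] add [ybnpr] -> 11 lines: pzszl ncf uyrf lqw gzyrg ppw tzoc pquya via ybnpr umy
Hunk 4: at line 2 remove [lqw,gzyrg] add [gtmn,jwnq,spb] -> 12 lines: pzszl ncf uyrf gtmn jwnq spb ppw tzoc pquya via ybnpr umy
Hunk 5: at line 5 remove [spb] add [yawhe,stf,lvpb] -> 14 lines: pzszl ncf uyrf gtmn jwnq yawhe stf lvpb ppw tzoc pquya via ybnpr umy
Final line count: 14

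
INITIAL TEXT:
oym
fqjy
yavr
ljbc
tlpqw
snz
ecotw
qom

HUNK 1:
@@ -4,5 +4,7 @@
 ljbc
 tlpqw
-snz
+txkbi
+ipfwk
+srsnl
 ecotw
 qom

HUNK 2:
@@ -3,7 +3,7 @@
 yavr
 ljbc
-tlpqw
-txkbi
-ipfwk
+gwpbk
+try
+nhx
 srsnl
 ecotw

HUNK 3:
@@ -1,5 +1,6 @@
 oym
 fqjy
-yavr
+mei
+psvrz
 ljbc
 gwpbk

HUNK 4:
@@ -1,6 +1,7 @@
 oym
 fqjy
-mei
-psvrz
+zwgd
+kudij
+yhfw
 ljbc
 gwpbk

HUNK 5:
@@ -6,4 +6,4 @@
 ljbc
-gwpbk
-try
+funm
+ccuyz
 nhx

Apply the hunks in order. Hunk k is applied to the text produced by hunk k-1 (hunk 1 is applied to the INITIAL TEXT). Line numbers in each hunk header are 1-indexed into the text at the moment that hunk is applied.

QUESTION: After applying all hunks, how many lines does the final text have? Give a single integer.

Hunk 1: at line 4 remove [snz] add [txkbi,ipfwk,srsnl] -> 10 lines: oym fqjy yavr ljbc tlpqw txkbi ipfwk srsnl ecotw qom
Hunk 2: at line 3 remove [tlpqw,txkbi,ipfwk] add [gwpbk,try,nhx] -> 10 lines: oym fqjy yavr ljbc gwpbk try nhx srsnl ecotw qom
Hunk 3: at line 1 remove [yavr] add [mei,psvrz] -> 11 lines: oym fqjy mei psvrz ljbc gwpbk try nhx srsnl ecotw qom
Hunk 4: at line 1 remove [mei,psvrz] add [zwgd,kudij,yhfw] -> 12 lines: oym fqjy zwgd kudij yhfw ljbc gwpbk try nhx srsnl ecotw qom
Hunk 5: at line 6 remove [gwpbk,try] add [funm,ccuyz] -> 12 lines: oym fqjy zwgd kudij yhfw ljbc funm ccuyz nhx srsnl ecotw qom
Final line count: 12

Answer: 12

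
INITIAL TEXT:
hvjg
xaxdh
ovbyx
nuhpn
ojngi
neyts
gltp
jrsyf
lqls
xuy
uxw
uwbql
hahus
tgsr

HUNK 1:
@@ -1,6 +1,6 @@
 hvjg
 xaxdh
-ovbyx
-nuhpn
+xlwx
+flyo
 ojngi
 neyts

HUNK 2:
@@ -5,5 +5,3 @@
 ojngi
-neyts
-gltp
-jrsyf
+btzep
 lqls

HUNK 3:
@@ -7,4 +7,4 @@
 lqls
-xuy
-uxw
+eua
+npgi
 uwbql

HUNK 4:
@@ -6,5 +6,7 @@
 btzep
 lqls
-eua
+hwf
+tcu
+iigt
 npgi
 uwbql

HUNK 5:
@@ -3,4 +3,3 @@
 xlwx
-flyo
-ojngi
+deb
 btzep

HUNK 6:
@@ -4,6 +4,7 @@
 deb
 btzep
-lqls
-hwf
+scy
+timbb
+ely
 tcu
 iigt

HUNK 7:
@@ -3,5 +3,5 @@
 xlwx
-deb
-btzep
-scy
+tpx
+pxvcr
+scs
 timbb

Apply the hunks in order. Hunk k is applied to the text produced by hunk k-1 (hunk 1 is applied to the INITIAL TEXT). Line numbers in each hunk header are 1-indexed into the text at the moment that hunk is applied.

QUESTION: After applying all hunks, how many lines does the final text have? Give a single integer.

Answer: 14

Derivation:
Hunk 1: at line 1 remove [ovbyx,nuhpn] add [xlwx,flyo] -> 14 lines: hvjg xaxdh xlwx flyo ojngi neyts gltp jrsyf lqls xuy uxw uwbql hahus tgsr
Hunk 2: at line 5 remove [neyts,gltp,jrsyf] add [btzep] -> 12 lines: hvjg xaxdh xlwx flyo ojngi btzep lqls xuy uxw uwbql hahus tgsr
Hunk 3: at line 7 remove [xuy,uxw] add [eua,npgi] -> 12 lines: hvjg xaxdh xlwx flyo ojngi btzep lqls eua npgi uwbql hahus tgsr
Hunk 4: at line 6 remove [eua] add [hwf,tcu,iigt] -> 14 lines: hvjg xaxdh xlwx flyo ojngi btzep lqls hwf tcu iigt npgi uwbql hahus tgsr
Hunk 5: at line 3 remove [flyo,ojngi] add [deb] -> 13 lines: hvjg xaxdh xlwx deb btzep lqls hwf tcu iigt npgi uwbql hahus tgsr
Hunk 6: at line 4 remove [lqls,hwf] add [scy,timbb,ely] -> 14 lines: hvjg xaxdh xlwx deb btzep scy timbb ely tcu iigt npgi uwbql hahus tgsr
Hunk 7: at line 3 remove [deb,btzep,scy] add [tpx,pxvcr,scs] -> 14 lines: hvjg xaxdh xlwx tpx pxvcr scs timbb ely tcu iigt npgi uwbql hahus tgsr
Final line count: 14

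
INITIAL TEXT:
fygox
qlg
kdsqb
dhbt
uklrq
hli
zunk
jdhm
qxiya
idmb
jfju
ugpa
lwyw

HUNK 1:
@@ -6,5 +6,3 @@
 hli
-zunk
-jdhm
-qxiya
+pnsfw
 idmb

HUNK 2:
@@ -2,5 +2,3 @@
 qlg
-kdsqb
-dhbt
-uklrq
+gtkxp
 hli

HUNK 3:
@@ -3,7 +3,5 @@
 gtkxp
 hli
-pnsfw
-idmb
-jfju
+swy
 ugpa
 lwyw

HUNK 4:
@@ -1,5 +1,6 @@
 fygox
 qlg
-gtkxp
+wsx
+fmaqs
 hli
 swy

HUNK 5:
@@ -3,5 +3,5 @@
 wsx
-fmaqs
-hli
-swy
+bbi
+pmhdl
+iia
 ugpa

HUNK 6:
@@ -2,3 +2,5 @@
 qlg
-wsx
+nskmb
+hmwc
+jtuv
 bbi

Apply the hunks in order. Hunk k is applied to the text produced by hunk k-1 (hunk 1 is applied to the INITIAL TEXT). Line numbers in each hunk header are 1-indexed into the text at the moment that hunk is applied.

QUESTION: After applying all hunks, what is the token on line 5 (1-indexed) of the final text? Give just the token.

Hunk 1: at line 6 remove [zunk,jdhm,qxiya] add [pnsfw] -> 11 lines: fygox qlg kdsqb dhbt uklrq hli pnsfw idmb jfju ugpa lwyw
Hunk 2: at line 2 remove [kdsqb,dhbt,uklrq] add [gtkxp] -> 9 lines: fygox qlg gtkxp hli pnsfw idmb jfju ugpa lwyw
Hunk 3: at line 3 remove [pnsfw,idmb,jfju] add [swy] -> 7 lines: fygox qlg gtkxp hli swy ugpa lwyw
Hunk 4: at line 1 remove [gtkxp] add [wsx,fmaqs] -> 8 lines: fygox qlg wsx fmaqs hli swy ugpa lwyw
Hunk 5: at line 3 remove [fmaqs,hli,swy] add [bbi,pmhdl,iia] -> 8 lines: fygox qlg wsx bbi pmhdl iia ugpa lwyw
Hunk 6: at line 2 remove [wsx] add [nskmb,hmwc,jtuv] -> 10 lines: fygox qlg nskmb hmwc jtuv bbi pmhdl iia ugpa lwyw
Final line 5: jtuv

Answer: jtuv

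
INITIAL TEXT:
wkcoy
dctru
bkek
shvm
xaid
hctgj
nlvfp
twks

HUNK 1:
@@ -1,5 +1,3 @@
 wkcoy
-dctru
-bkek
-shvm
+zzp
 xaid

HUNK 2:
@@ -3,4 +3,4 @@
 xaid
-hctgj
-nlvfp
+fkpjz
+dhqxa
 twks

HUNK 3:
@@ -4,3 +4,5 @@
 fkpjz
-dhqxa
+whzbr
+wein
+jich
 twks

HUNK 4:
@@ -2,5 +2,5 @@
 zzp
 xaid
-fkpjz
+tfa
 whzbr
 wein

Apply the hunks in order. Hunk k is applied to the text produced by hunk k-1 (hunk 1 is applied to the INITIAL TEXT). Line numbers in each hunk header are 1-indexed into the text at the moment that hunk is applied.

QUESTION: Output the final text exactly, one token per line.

Hunk 1: at line 1 remove [dctru,bkek,shvm] add [zzp] -> 6 lines: wkcoy zzp xaid hctgj nlvfp twks
Hunk 2: at line 3 remove [hctgj,nlvfp] add [fkpjz,dhqxa] -> 6 lines: wkcoy zzp xaid fkpjz dhqxa twks
Hunk 3: at line 4 remove [dhqxa] add [whzbr,wein,jich] -> 8 lines: wkcoy zzp xaid fkpjz whzbr wein jich twks
Hunk 4: at line 2 remove [fkpjz] add [tfa] -> 8 lines: wkcoy zzp xaid tfa whzbr wein jich twks

Answer: wkcoy
zzp
xaid
tfa
whzbr
wein
jich
twks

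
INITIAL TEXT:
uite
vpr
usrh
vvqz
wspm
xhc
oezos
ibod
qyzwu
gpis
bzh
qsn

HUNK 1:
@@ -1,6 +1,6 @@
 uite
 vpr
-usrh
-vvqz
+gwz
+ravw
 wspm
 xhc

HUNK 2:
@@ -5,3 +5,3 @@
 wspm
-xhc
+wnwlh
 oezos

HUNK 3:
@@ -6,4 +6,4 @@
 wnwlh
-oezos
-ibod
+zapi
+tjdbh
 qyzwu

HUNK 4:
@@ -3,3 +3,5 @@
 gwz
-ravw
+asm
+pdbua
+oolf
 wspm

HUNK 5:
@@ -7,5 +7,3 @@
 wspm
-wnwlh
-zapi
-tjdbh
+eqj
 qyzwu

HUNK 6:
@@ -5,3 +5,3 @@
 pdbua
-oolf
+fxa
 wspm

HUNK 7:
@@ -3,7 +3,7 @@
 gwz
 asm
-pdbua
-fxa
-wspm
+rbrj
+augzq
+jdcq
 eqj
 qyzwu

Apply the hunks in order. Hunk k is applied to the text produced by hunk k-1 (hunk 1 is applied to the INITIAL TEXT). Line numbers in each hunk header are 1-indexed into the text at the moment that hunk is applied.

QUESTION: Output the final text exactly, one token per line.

Answer: uite
vpr
gwz
asm
rbrj
augzq
jdcq
eqj
qyzwu
gpis
bzh
qsn

Derivation:
Hunk 1: at line 1 remove [usrh,vvqz] add [gwz,ravw] -> 12 lines: uite vpr gwz ravw wspm xhc oezos ibod qyzwu gpis bzh qsn
Hunk 2: at line 5 remove [xhc] add [wnwlh] -> 12 lines: uite vpr gwz ravw wspm wnwlh oezos ibod qyzwu gpis bzh qsn
Hunk 3: at line 6 remove [oezos,ibod] add [zapi,tjdbh] -> 12 lines: uite vpr gwz ravw wspm wnwlh zapi tjdbh qyzwu gpis bzh qsn
Hunk 4: at line 3 remove [ravw] add [asm,pdbua,oolf] -> 14 lines: uite vpr gwz asm pdbua oolf wspm wnwlh zapi tjdbh qyzwu gpis bzh qsn
Hunk 5: at line 7 remove [wnwlh,zapi,tjdbh] add [eqj] -> 12 lines: uite vpr gwz asm pdbua oolf wspm eqj qyzwu gpis bzh qsn
Hunk 6: at line 5 remove [oolf] add [fxa] -> 12 lines: uite vpr gwz asm pdbua fxa wspm eqj qyzwu gpis bzh qsn
Hunk 7: at line 3 remove [pdbua,fxa,wspm] add [rbrj,augzq,jdcq] -> 12 lines: uite vpr gwz asm rbrj augzq jdcq eqj qyzwu gpis bzh qsn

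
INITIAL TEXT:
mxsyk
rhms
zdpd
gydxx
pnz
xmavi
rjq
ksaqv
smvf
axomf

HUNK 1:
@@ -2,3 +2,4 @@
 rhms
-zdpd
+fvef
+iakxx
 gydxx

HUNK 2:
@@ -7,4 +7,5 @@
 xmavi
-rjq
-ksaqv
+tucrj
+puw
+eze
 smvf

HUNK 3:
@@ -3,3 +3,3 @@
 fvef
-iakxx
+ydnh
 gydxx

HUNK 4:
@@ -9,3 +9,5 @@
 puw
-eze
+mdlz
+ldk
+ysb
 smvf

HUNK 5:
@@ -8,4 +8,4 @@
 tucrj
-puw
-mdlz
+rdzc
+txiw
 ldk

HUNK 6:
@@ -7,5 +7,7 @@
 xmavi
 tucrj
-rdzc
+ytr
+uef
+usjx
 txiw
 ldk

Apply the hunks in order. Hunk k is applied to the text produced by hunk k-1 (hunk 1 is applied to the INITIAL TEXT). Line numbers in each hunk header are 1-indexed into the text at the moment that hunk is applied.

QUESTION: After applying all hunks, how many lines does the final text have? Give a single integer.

Answer: 16

Derivation:
Hunk 1: at line 2 remove [zdpd] add [fvef,iakxx] -> 11 lines: mxsyk rhms fvef iakxx gydxx pnz xmavi rjq ksaqv smvf axomf
Hunk 2: at line 7 remove [rjq,ksaqv] add [tucrj,puw,eze] -> 12 lines: mxsyk rhms fvef iakxx gydxx pnz xmavi tucrj puw eze smvf axomf
Hunk 3: at line 3 remove [iakxx] add [ydnh] -> 12 lines: mxsyk rhms fvef ydnh gydxx pnz xmavi tucrj puw eze smvf axomf
Hunk 4: at line 9 remove [eze] add [mdlz,ldk,ysb] -> 14 lines: mxsyk rhms fvef ydnh gydxx pnz xmavi tucrj puw mdlz ldk ysb smvf axomf
Hunk 5: at line 8 remove [puw,mdlz] add [rdzc,txiw] -> 14 lines: mxsyk rhms fvef ydnh gydxx pnz xmavi tucrj rdzc txiw ldk ysb smvf axomf
Hunk 6: at line 7 remove [rdzc] add [ytr,uef,usjx] -> 16 lines: mxsyk rhms fvef ydnh gydxx pnz xmavi tucrj ytr uef usjx txiw ldk ysb smvf axomf
Final line count: 16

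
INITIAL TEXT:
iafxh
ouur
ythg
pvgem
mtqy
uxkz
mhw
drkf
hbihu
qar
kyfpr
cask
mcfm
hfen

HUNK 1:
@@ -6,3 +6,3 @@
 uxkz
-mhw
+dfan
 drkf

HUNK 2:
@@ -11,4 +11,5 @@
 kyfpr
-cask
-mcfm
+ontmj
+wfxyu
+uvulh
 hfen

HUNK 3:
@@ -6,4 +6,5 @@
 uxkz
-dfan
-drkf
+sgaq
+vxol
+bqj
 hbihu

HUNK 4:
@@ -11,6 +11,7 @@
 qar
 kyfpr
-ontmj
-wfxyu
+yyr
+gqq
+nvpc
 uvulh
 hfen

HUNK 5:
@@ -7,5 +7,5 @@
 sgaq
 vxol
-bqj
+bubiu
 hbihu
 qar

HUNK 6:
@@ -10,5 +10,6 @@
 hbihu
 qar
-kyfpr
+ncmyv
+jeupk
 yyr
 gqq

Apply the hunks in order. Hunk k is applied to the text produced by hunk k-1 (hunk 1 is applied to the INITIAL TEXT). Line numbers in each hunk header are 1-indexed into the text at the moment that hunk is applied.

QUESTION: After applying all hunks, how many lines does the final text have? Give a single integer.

Answer: 18

Derivation:
Hunk 1: at line 6 remove [mhw] add [dfan] -> 14 lines: iafxh ouur ythg pvgem mtqy uxkz dfan drkf hbihu qar kyfpr cask mcfm hfen
Hunk 2: at line 11 remove [cask,mcfm] add [ontmj,wfxyu,uvulh] -> 15 lines: iafxh ouur ythg pvgem mtqy uxkz dfan drkf hbihu qar kyfpr ontmj wfxyu uvulh hfen
Hunk 3: at line 6 remove [dfan,drkf] add [sgaq,vxol,bqj] -> 16 lines: iafxh ouur ythg pvgem mtqy uxkz sgaq vxol bqj hbihu qar kyfpr ontmj wfxyu uvulh hfen
Hunk 4: at line 11 remove [ontmj,wfxyu] add [yyr,gqq,nvpc] -> 17 lines: iafxh ouur ythg pvgem mtqy uxkz sgaq vxol bqj hbihu qar kyfpr yyr gqq nvpc uvulh hfen
Hunk 5: at line 7 remove [bqj] add [bubiu] -> 17 lines: iafxh ouur ythg pvgem mtqy uxkz sgaq vxol bubiu hbihu qar kyfpr yyr gqq nvpc uvulh hfen
Hunk 6: at line 10 remove [kyfpr] add [ncmyv,jeupk] -> 18 lines: iafxh ouur ythg pvgem mtqy uxkz sgaq vxol bubiu hbihu qar ncmyv jeupk yyr gqq nvpc uvulh hfen
Final line count: 18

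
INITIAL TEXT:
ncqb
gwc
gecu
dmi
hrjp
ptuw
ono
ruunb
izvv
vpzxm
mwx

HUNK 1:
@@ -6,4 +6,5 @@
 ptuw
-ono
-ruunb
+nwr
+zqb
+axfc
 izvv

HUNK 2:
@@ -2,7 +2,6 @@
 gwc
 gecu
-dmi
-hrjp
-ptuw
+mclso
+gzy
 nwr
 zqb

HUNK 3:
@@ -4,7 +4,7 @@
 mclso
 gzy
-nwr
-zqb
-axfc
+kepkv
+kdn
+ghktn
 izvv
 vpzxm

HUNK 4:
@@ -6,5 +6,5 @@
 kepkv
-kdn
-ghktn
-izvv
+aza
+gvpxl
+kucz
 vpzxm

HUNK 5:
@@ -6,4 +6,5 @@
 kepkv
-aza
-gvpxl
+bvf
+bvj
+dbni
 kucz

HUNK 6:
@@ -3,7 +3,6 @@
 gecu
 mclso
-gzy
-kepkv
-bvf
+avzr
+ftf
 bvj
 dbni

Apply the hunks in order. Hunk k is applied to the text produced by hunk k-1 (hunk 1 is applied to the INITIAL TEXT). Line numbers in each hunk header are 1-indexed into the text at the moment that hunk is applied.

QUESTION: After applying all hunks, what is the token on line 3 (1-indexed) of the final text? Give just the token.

Hunk 1: at line 6 remove [ono,ruunb] add [nwr,zqb,axfc] -> 12 lines: ncqb gwc gecu dmi hrjp ptuw nwr zqb axfc izvv vpzxm mwx
Hunk 2: at line 2 remove [dmi,hrjp,ptuw] add [mclso,gzy] -> 11 lines: ncqb gwc gecu mclso gzy nwr zqb axfc izvv vpzxm mwx
Hunk 3: at line 4 remove [nwr,zqb,axfc] add [kepkv,kdn,ghktn] -> 11 lines: ncqb gwc gecu mclso gzy kepkv kdn ghktn izvv vpzxm mwx
Hunk 4: at line 6 remove [kdn,ghktn,izvv] add [aza,gvpxl,kucz] -> 11 lines: ncqb gwc gecu mclso gzy kepkv aza gvpxl kucz vpzxm mwx
Hunk 5: at line 6 remove [aza,gvpxl] add [bvf,bvj,dbni] -> 12 lines: ncqb gwc gecu mclso gzy kepkv bvf bvj dbni kucz vpzxm mwx
Hunk 6: at line 3 remove [gzy,kepkv,bvf] add [avzr,ftf] -> 11 lines: ncqb gwc gecu mclso avzr ftf bvj dbni kucz vpzxm mwx
Final line 3: gecu

Answer: gecu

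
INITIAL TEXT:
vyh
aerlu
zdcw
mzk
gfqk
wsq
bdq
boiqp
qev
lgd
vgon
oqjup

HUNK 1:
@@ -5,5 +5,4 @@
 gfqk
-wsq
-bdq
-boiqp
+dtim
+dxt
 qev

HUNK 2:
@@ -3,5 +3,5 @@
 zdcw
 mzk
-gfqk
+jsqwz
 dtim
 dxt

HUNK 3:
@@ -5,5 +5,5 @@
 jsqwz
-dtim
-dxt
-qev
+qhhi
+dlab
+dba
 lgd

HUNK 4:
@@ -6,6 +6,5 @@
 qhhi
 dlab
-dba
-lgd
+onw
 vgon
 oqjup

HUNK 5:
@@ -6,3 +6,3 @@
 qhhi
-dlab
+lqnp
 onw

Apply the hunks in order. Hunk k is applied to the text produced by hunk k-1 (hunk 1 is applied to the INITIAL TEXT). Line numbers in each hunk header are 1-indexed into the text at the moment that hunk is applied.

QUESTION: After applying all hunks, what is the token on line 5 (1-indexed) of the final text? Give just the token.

Answer: jsqwz

Derivation:
Hunk 1: at line 5 remove [wsq,bdq,boiqp] add [dtim,dxt] -> 11 lines: vyh aerlu zdcw mzk gfqk dtim dxt qev lgd vgon oqjup
Hunk 2: at line 3 remove [gfqk] add [jsqwz] -> 11 lines: vyh aerlu zdcw mzk jsqwz dtim dxt qev lgd vgon oqjup
Hunk 3: at line 5 remove [dtim,dxt,qev] add [qhhi,dlab,dba] -> 11 lines: vyh aerlu zdcw mzk jsqwz qhhi dlab dba lgd vgon oqjup
Hunk 4: at line 6 remove [dba,lgd] add [onw] -> 10 lines: vyh aerlu zdcw mzk jsqwz qhhi dlab onw vgon oqjup
Hunk 5: at line 6 remove [dlab] add [lqnp] -> 10 lines: vyh aerlu zdcw mzk jsqwz qhhi lqnp onw vgon oqjup
Final line 5: jsqwz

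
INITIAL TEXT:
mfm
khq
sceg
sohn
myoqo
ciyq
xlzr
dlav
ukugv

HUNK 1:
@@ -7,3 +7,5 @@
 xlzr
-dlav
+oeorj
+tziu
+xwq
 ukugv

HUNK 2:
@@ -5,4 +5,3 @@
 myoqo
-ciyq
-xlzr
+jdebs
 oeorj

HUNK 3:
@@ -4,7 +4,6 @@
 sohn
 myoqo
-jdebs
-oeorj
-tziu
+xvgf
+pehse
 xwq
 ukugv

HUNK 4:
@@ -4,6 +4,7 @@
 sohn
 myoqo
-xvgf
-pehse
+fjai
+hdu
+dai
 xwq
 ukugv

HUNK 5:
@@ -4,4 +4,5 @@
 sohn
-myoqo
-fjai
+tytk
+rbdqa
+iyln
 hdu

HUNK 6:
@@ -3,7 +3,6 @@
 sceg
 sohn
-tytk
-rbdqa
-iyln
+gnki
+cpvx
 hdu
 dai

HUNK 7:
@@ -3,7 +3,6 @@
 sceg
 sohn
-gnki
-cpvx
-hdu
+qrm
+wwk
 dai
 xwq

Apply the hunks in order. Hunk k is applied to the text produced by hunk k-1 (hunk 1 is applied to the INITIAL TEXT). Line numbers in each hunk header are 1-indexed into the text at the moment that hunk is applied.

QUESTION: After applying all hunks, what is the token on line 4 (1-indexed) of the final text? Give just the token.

Answer: sohn

Derivation:
Hunk 1: at line 7 remove [dlav] add [oeorj,tziu,xwq] -> 11 lines: mfm khq sceg sohn myoqo ciyq xlzr oeorj tziu xwq ukugv
Hunk 2: at line 5 remove [ciyq,xlzr] add [jdebs] -> 10 lines: mfm khq sceg sohn myoqo jdebs oeorj tziu xwq ukugv
Hunk 3: at line 4 remove [jdebs,oeorj,tziu] add [xvgf,pehse] -> 9 lines: mfm khq sceg sohn myoqo xvgf pehse xwq ukugv
Hunk 4: at line 4 remove [xvgf,pehse] add [fjai,hdu,dai] -> 10 lines: mfm khq sceg sohn myoqo fjai hdu dai xwq ukugv
Hunk 5: at line 4 remove [myoqo,fjai] add [tytk,rbdqa,iyln] -> 11 lines: mfm khq sceg sohn tytk rbdqa iyln hdu dai xwq ukugv
Hunk 6: at line 3 remove [tytk,rbdqa,iyln] add [gnki,cpvx] -> 10 lines: mfm khq sceg sohn gnki cpvx hdu dai xwq ukugv
Hunk 7: at line 3 remove [gnki,cpvx,hdu] add [qrm,wwk] -> 9 lines: mfm khq sceg sohn qrm wwk dai xwq ukugv
Final line 4: sohn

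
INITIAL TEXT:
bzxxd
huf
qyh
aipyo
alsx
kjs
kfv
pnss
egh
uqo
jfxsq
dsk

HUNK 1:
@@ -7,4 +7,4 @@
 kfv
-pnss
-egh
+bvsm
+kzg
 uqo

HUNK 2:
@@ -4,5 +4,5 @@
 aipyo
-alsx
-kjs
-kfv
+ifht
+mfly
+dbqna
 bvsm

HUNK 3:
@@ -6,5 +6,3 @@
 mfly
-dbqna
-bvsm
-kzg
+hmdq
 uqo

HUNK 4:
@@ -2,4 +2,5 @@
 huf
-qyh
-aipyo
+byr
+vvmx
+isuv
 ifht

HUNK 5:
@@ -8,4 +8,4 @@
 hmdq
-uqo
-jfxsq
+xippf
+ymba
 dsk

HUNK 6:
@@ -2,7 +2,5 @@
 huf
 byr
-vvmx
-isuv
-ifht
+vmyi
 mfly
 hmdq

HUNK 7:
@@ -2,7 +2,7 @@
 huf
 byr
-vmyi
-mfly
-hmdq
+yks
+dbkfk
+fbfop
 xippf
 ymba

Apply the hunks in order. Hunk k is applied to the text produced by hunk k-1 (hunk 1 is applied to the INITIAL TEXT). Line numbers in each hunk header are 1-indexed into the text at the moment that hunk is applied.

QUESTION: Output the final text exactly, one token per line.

Hunk 1: at line 7 remove [pnss,egh] add [bvsm,kzg] -> 12 lines: bzxxd huf qyh aipyo alsx kjs kfv bvsm kzg uqo jfxsq dsk
Hunk 2: at line 4 remove [alsx,kjs,kfv] add [ifht,mfly,dbqna] -> 12 lines: bzxxd huf qyh aipyo ifht mfly dbqna bvsm kzg uqo jfxsq dsk
Hunk 3: at line 6 remove [dbqna,bvsm,kzg] add [hmdq] -> 10 lines: bzxxd huf qyh aipyo ifht mfly hmdq uqo jfxsq dsk
Hunk 4: at line 2 remove [qyh,aipyo] add [byr,vvmx,isuv] -> 11 lines: bzxxd huf byr vvmx isuv ifht mfly hmdq uqo jfxsq dsk
Hunk 5: at line 8 remove [uqo,jfxsq] add [xippf,ymba] -> 11 lines: bzxxd huf byr vvmx isuv ifht mfly hmdq xippf ymba dsk
Hunk 6: at line 2 remove [vvmx,isuv,ifht] add [vmyi] -> 9 lines: bzxxd huf byr vmyi mfly hmdq xippf ymba dsk
Hunk 7: at line 2 remove [vmyi,mfly,hmdq] add [yks,dbkfk,fbfop] -> 9 lines: bzxxd huf byr yks dbkfk fbfop xippf ymba dsk

Answer: bzxxd
huf
byr
yks
dbkfk
fbfop
xippf
ymba
dsk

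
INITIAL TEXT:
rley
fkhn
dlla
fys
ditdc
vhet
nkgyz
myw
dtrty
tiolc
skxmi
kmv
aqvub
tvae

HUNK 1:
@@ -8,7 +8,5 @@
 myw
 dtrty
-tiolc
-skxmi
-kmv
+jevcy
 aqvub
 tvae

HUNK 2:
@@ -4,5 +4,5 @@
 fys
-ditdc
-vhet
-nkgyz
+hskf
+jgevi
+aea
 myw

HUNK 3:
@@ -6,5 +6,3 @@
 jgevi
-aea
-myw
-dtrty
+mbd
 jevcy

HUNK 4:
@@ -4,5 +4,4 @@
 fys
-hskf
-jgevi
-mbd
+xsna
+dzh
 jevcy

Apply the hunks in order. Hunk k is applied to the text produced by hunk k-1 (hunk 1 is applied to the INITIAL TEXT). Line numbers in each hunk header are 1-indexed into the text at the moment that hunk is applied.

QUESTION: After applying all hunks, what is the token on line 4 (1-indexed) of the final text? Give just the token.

Answer: fys

Derivation:
Hunk 1: at line 8 remove [tiolc,skxmi,kmv] add [jevcy] -> 12 lines: rley fkhn dlla fys ditdc vhet nkgyz myw dtrty jevcy aqvub tvae
Hunk 2: at line 4 remove [ditdc,vhet,nkgyz] add [hskf,jgevi,aea] -> 12 lines: rley fkhn dlla fys hskf jgevi aea myw dtrty jevcy aqvub tvae
Hunk 3: at line 6 remove [aea,myw,dtrty] add [mbd] -> 10 lines: rley fkhn dlla fys hskf jgevi mbd jevcy aqvub tvae
Hunk 4: at line 4 remove [hskf,jgevi,mbd] add [xsna,dzh] -> 9 lines: rley fkhn dlla fys xsna dzh jevcy aqvub tvae
Final line 4: fys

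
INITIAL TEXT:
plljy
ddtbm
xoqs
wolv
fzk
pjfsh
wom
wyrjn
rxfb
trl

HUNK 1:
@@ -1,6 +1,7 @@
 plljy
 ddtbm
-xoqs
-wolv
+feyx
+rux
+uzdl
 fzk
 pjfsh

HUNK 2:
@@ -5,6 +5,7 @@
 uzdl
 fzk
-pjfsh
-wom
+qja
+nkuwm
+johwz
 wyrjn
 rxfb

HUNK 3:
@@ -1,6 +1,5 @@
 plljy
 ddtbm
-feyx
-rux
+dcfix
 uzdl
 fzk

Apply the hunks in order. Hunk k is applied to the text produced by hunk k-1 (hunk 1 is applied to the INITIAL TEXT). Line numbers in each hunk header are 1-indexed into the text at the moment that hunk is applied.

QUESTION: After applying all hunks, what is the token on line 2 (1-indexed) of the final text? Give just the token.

Answer: ddtbm

Derivation:
Hunk 1: at line 1 remove [xoqs,wolv] add [feyx,rux,uzdl] -> 11 lines: plljy ddtbm feyx rux uzdl fzk pjfsh wom wyrjn rxfb trl
Hunk 2: at line 5 remove [pjfsh,wom] add [qja,nkuwm,johwz] -> 12 lines: plljy ddtbm feyx rux uzdl fzk qja nkuwm johwz wyrjn rxfb trl
Hunk 3: at line 1 remove [feyx,rux] add [dcfix] -> 11 lines: plljy ddtbm dcfix uzdl fzk qja nkuwm johwz wyrjn rxfb trl
Final line 2: ddtbm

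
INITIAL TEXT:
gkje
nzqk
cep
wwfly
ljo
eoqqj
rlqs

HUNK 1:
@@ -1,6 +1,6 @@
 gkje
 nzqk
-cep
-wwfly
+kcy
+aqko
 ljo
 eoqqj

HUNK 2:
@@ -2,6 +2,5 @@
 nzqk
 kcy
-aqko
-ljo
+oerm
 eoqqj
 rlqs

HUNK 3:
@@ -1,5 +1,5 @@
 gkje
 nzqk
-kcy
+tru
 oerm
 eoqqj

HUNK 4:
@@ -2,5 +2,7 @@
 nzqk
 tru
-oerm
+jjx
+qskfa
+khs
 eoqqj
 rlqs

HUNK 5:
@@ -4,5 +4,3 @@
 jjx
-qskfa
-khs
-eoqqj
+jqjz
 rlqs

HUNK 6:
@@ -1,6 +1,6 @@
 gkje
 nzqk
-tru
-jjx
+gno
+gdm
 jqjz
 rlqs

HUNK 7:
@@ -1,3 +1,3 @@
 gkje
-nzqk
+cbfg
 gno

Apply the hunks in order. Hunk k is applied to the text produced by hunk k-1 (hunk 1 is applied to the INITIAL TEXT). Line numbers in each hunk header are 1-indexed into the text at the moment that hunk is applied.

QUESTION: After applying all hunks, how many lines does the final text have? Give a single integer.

Answer: 6

Derivation:
Hunk 1: at line 1 remove [cep,wwfly] add [kcy,aqko] -> 7 lines: gkje nzqk kcy aqko ljo eoqqj rlqs
Hunk 2: at line 2 remove [aqko,ljo] add [oerm] -> 6 lines: gkje nzqk kcy oerm eoqqj rlqs
Hunk 3: at line 1 remove [kcy] add [tru] -> 6 lines: gkje nzqk tru oerm eoqqj rlqs
Hunk 4: at line 2 remove [oerm] add [jjx,qskfa,khs] -> 8 lines: gkje nzqk tru jjx qskfa khs eoqqj rlqs
Hunk 5: at line 4 remove [qskfa,khs,eoqqj] add [jqjz] -> 6 lines: gkje nzqk tru jjx jqjz rlqs
Hunk 6: at line 1 remove [tru,jjx] add [gno,gdm] -> 6 lines: gkje nzqk gno gdm jqjz rlqs
Hunk 7: at line 1 remove [nzqk] add [cbfg] -> 6 lines: gkje cbfg gno gdm jqjz rlqs
Final line count: 6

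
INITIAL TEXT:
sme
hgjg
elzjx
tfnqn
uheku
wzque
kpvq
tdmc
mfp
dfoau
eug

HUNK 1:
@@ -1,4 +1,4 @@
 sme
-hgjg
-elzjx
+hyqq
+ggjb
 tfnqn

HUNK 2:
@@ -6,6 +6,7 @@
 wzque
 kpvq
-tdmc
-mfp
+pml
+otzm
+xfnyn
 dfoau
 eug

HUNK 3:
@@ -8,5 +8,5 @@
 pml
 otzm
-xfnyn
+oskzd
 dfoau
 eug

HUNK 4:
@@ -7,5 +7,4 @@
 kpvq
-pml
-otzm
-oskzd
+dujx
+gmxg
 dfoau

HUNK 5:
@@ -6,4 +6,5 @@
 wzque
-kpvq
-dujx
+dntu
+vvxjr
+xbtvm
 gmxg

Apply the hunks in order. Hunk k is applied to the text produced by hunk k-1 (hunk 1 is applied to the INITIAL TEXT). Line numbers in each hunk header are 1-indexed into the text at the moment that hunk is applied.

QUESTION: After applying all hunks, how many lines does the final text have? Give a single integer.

Answer: 12

Derivation:
Hunk 1: at line 1 remove [hgjg,elzjx] add [hyqq,ggjb] -> 11 lines: sme hyqq ggjb tfnqn uheku wzque kpvq tdmc mfp dfoau eug
Hunk 2: at line 6 remove [tdmc,mfp] add [pml,otzm,xfnyn] -> 12 lines: sme hyqq ggjb tfnqn uheku wzque kpvq pml otzm xfnyn dfoau eug
Hunk 3: at line 8 remove [xfnyn] add [oskzd] -> 12 lines: sme hyqq ggjb tfnqn uheku wzque kpvq pml otzm oskzd dfoau eug
Hunk 4: at line 7 remove [pml,otzm,oskzd] add [dujx,gmxg] -> 11 lines: sme hyqq ggjb tfnqn uheku wzque kpvq dujx gmxg dfoau eug
Hunk 5: at line 6 remove [kpvq,dujx] add [dntu,vvxjr,xbtvm] -> 12 lines: sme hyqq ggjb tfnqn uheku wzque dntu vvxjr xbtvm gmxg dfoau eug
Final line count: 12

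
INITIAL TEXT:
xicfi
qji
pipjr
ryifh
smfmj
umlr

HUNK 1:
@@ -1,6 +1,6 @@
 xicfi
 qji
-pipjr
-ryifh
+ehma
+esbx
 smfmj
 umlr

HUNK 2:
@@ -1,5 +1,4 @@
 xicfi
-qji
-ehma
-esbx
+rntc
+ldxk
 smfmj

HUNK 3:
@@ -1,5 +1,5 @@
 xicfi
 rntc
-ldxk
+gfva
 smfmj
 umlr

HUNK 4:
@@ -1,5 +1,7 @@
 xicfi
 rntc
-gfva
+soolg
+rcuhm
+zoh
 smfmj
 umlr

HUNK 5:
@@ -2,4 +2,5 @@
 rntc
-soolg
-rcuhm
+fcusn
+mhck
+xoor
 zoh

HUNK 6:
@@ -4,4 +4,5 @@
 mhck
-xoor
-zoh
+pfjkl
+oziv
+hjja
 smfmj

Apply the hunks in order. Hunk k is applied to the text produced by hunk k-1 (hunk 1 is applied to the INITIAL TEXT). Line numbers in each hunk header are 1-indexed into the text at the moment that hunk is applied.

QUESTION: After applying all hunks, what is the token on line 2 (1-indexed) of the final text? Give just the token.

Hunk 1: at line 1 remove [pipjr,ryifh] add [ehma,esbx] -> 6 lines: xicfi qji ehma esbx smfmj umlr
Hunk 2: at line 1 remove [qji,ehma,esbx] add [rntc,ldxk] -> 5 lines: xicfi rntc ldxk smfmj umlr
Hunk 3: at line 1 remove [ldxk] add [gfva] -> 5 lines: xicfi rntc gfva smfmj umlr
Hunk 4: at line 1 remove [gfva] add [soolg,rcuhm,zoh] -> 7 lines: xicfi rntc soolg rcuhm zoh smfmj umlr
Hunk 5: at line 2 remove [soolg,rcuhm] add [fcusn,mhck,xoor] -> 8 lines: xicfi rntc fcusn mhck xoor zoh smfmj umlr
Hunk 6: at line 4 remove [xoor,zoh] add [pfjkl,oziv,hjja] -> 9 lines: xicfi rntc fcusn mhck pfjkl oziv hjja smfmj umlr
Final line 2: rntc

Answer: rntc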